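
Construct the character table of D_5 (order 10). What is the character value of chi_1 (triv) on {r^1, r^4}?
Conjugacy classes: {e} of size 1, {r^1, r^4} of size 2, {r^2, r^3} of size 2, {s, sr, ..., sr^4} of size 5.
Character table:
  irrep \ class              {e} (size 1)  {r^1, r^4} (size 2)  {r^2, r^3} (size 2)  {s, sr, ..., sr^4} (size 5)
  chi_1 (triv)               1             1                    1                    1                          
  chi_2 (sign: r->1, s->-1)  1             1                    1                    -1                         
  chi_3 (2d, j=1)            2             -1/2 + sqrt(5)/2     -sqrt(5)/2 - 1/2     0                          
  chi_4 (2d, j=2)            2             -sqrt(5)/2 - 1/2     -1/2 + sqrt(5)/2     0                          

Spot check: chi_1 (triv) on {r^1, r^4} = 1.

Derivation: D_5 has order 2*5 = 10 with 4 conjugacy classes, hence 4 irreducibles. Sum of squared dims 1 + 1 + 4 + 4 = 10 = |G|. Linear characters come from the abelianisation; the 2-dimensional irreps have character r^k -> 2*cos(2*pi*j*k/5), reflections -> 0.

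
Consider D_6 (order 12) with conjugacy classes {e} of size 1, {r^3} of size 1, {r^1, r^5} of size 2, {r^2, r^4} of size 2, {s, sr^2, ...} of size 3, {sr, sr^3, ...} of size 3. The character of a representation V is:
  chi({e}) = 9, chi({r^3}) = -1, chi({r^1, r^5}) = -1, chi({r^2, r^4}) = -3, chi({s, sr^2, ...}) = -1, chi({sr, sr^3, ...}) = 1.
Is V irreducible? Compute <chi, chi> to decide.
Not irreducible (reducible): <chi, chi> = 9 > 1.

Details: <chi, chi> = (1/|G|) sum_C |C| * |chi(C)|^2 = (1/12)[1*|9|^2 + 1*|-1|^2 + 2*|-1|^2 + 2*|-3|^2 + 3*|-1|^2 + 3*|1|^2]
  = (1/12)[(81) + (1) + (2) + (18) + (3) + (3)] = 108/12 = 9.
A character is irreducible iff <chi, chi> = 1, so this representation is reducible.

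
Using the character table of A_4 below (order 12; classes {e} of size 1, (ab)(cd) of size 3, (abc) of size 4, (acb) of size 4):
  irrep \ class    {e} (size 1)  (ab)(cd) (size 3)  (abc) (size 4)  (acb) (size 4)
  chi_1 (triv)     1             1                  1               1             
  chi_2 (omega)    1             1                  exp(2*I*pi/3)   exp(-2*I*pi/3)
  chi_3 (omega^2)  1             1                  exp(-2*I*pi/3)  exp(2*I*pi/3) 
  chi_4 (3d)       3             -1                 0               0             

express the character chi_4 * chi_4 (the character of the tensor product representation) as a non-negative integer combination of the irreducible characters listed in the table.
chi_4 tensor chi_4 = chi_1 + chi_2 + chi_3 + 2*chi_4 (all other irreducibles have multiplicity 0).

Why: The character of a tensor product is the pointwise product (chi_4 * chi_4)(C) = chi_4(C) * chi_4(C):
  {e}: (3)*(3), (ab)(cd): (-1)*(-1), (abc): (0)*(0), (acb): (0)*(0)
so (chi_4 * chi_4) takes values
  {e} -> 9, (ab)(cd) -> 1, (abc) -> 0, (acb) -> 0.
Now take the inner product of this character with each irreducible chi from the table, <chi_4*chi_4, chi> = (1/12) sum_C |C| (chi_4*chi_4)(C) conj(chi(C)):
  <chi_4*chi_4, chi_1> = (1/12)[1*(9)*conj(1) + 3*(1)*conj(1) + 4*(0)*conj(1) + 4*(0)*conj(1)]
      = (1/12)[(9) + (3) + (0) + (0)] = 12/12 = 1
  <chi_4*chi_4, chi_2> = (1/12)[1*(9)*conj(1) + 3*(1)*conj(1) + 4*(0)*conj(exp(2*I*pi/3)) + 4*(0)*conj(exp(-2*I*pi/3))]
      = (1/12)[(9) + (3) + (0) + (0)] = 12/12 = 1
  <chi_4*chi_4, chi_3> = (1/12)[1*(9)*conj(1) + 3*(1)*conj(1) + 4*(0)*conj(exp(-2*I*pi/3)) + 4*(0)*conj(exp(2*I*pi/3))]
      = (1/12)[(9) + (3) + (0) + (0)] = 12/12 = 1
  <chi_4*chi_4, chi_4> = (1/12)[1*(9)*conj(3) + 3*(1)*conj(-1) + 4*(0)*conj(0) + 4*(0)*conj(0)]
      = (1/12)[(27) + (-3) + (0) + (0)] = 24/12 = 2
(Exp terms are combined using exp(i*s)*conj(exp(i*t)) = exp(i*(s-t)), and sums of them are collapsed using the identity that for every m > 1 the m distinct m-th roots of unity sum to 0, e.g. 1 + exp(2*I*pi/3) + exp(-2*I*pi/3) = 0.)
Hence the multiplicities are chi_1: 1, chi_2: 1, chi_3: 1, chi_4: 2. Dimension check: dim(chi_4)*dim(chi_4) = 3*3 = 9 and sum (mult * dim) = 1*1 + 1*1 + 1*1 + 2*3 = 9.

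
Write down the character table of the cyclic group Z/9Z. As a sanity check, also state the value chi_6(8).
Character table of Z/9Z (irreps indexed chi_0,...,chi_8 with chi_k(m) = zeta_9^(k*m), zeta_9 = exp(2*pi*i/9)):
  irrep \ class  {0} (size 1)  {1} (size 1)    {2} (size 1)    {3} (size 1)    {4} (size 1)    {5} (size 1)    {6} (size 1)    {7} (size 1)    {8} (size 1)  
  chi_0          1             1               1               1               1               1               1               1               1             
  chi_1          1             exp(2*I*pi/9)   exp(4*I*pi/9)   exp(2*I*pi/3)   exp(8*I*pi/9)   exp(-8*I*pi/9)  exp(-2*I*pi/3)  exp(-4*I*pi/9)  exp(-2*I*pi/9)
  chi_2          1             exp(4*I*pi/9)   exp(8*I*pi/9)   exp(-2*I*pi/3)  exp(-2*I*pi/9)  exp(2*I*pi/9)   exp(2*I*pi/3)   exp(-8*I*pi/9)  exp(-4*I*pi/9)
  chi_3          1             exp(2*I*pi/3)   exp(-2*I*pi/3)  1               exp(2*I*pi/3)   exp(-2*I*pi/3)  1               exp(2*I*pi/3)   exp(-2*I*pi/3)
  chi_4          1             exp(8*I*pi/9)   exp(-2*I*pi/9)  exp(2*I*pi/3)   exp(-4*I*pi/9)  exp(4*I*pi/9)   exp(-2*I*pi/3)  exp(2*I*pi/9)   exp(-8*I*pi/9)
  chi_5          1             exp(-8*I*pi/9)  exp(2*I*pi/9)   exp(-2*I*pi/3)  exp(4*I*pi/9)   exp(-4*I*pi/9)  exp(2*I*pi/3)   exp(-2*I*pi/9)  exp(8*I*pi/9) 
  chi_6          1             exp(-2*I*pi/3)  exp(2*I*pi/3)   1               exp(-2*I*pi/3)  exp(2*I*pi/3)   1               exp(-2*I*pi/3)  exp(2*I*pi/3) 
  chi_7          1             exp(-4*I*pi/9)  exp(-8*I*pi/9)  exp(2*I*pi/3)   exp(2*I*pi/9)   exp(-2*I*pi/9)  exp(-2*I*pi/3)  exp(8*I*pi/9)   exp(4*I*pi/9) 
  chi_8          1             exp(-2*I*pi/9)  exp(-4*I*pi/9)  exp(-2*I*pi/3)  exp(-8*I*pi/9)  exp(8*I*pi/9)   exp(2*I*pi/3)   exp(4*I*pi/9)   exp(2*I*pi/9) 

Spot check: chi_6(8) = zeta_9^(6*8) = zeta_9^48 = exp(2*I*pi/3).

Reasoning: Z/9Z is abelian, so all 9 irreducible complex representations are 1-dimensional. They are given by chi_k(m) = zeta_9^(k*m) for k = 0,...,8. Row orthogonality: sum_m chi_k(m) conj(chi_l(m)) = 9 * [k = l].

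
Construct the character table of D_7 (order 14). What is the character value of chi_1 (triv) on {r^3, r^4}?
Conjugacy classes: {e} of size 1, {r^1, r^6} of size 2, {r^2, r^5} of size 2, {r^3, r^4} of size 2, {s, sr, ..., sr^6} of size 7.
Character table:
  irrep \ class              {e} (size 1)  {r^1, r^6} (size 2)  {r^2, r^5} (size 2)  {r^3, r^4} (size 2)  {s, sr, ..., sr^6} (size 7)
  chi_1 (triv)               1             1                    1                    1                    1                          
  chi_2 (sign: r->1, s->-1)  1             1                    1                    1                    -1                         
  chi_3 (2d, j=1)            2             2*cos(2*pi/7)        -2*cos(3*pi/7)       -2*cos(pi/7)         0                          
  chi_4 (2d, j=2)            2             -2*cos(3*pi/7)       -2*cos(pi/7)         2*cos(2*pi/7)        0                          
  chi_5 (2d, j=3)            2             -2*cos(pi/7)         2*cos(2*pi/7)        -2*cos(3*pi/7)       0                          

Spot check: chi_1 (triv) on {r^3, r^4} = 1.

Solution. D_7 has order 2*7 = 14 with 5 conjugacy classes, hence 5 irreducibles. Sum of squared dims 1 + 1 + 4 + 4 + 4 = 14 = |G|. Linear characters come from the abelianisation; the 2-dimensional irreps have character r^k -> 2*cos(2*pi*j*k/7), reflections -> 0.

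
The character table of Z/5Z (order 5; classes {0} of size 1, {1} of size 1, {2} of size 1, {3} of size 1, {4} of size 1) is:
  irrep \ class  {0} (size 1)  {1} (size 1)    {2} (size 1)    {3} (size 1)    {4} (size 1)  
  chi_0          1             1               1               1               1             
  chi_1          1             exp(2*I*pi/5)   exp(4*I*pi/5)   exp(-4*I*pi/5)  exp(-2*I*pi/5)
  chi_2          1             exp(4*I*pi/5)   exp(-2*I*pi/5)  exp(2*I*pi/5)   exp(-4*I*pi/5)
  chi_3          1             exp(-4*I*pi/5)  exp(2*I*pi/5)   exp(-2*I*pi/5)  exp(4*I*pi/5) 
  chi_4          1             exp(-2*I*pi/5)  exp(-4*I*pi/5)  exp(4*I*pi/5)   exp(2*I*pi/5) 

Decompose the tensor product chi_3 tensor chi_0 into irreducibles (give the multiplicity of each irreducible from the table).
chi_3 tensor chi_0 = chi_3 (all other irreducibles have multiplicity 0).

The character of a tensor product is the pointwise product (chi_3 * chi_0)(C) = chi_3(C) * chi_0(C):
  {0}: (1)*(1), {1}: (exp(-4*I*pi/5))*(1), {2}: (exp(2*I*pi/5))*(1), {3}: (exp(-2*I*pi/5))*(1), {4}: (exp(4*I*pi/5))*(1)
so (chi_3 * chi_0) takes values
  {0} -> 1, {1} -> exp(-4*I*pi/5), {2} -> exp(2*I*pi/5), {3} -> exp(-2*I*pi/5), {4} -> exp(4*I*pi/5).
Now take the inner product of this character with each irreducible chi from the table, <chi_3*chi_0, chi> = (1/5) sum_C |C| (chi_3*chi_0)(C) conj(chi(C)):
  <chi_3*chi_0, chi_0> = (1/5)[1*(1)*conj(1) + 1*(exp(-4*I*pi/5))*conj(1) + 1*(exp(2*I*pi/5))*conj(1) + 1*(exp(-2*I*pi/5))*conj(1) + 1*(exp(4*I*pi/5))*conj(1)]
      = (1/5)[(1) + (exp(-4*I*pi/5)) + (exp(2*I*pi/5)) + (exp(-2*I*pi/5)) + (exp(4*I*pi/5))] = 0/5 = 0
  <chi_3*chi_0, chi_1> = (1/5)[1*(1)*conj(1) + 1*(exp(-4*I*pi/5))*conj(exp(2*I*pi/5)) + 1*(exp(2*I*pi/5))*conj(exp(4*I*pi/5)) + 1*(exp(-2*I*pi/5))*conj(exp(-4*I*pi/5)) + 1*(exp(4*I*pi/5))*conj(exp(-2*I*pi/5))]
      = (1/5)[(1) + (exp(4*I*pi/5)) + (exp(-2*I*pi/5)) + (exp(2*I*pi/5)) + (exp(-4*I*pi/5))] = 0/5 = 0
  <chi_3*chi_0, chi_2> = (1/5)[1*(1)*conj(1) + 1*(exp(-4*I*pi/5))*conj(exp(4*I*pi/5)) + 1*(exp(2*I*pi/5))*conj(exp(-2*I*pi/5)) + 1*(exp(-2*I*pi/5))*conj(exp(2*I*pi/5)) + 1*(exp(4*I*pi/5))*conj(exp(-4*I*pi/5))]
      = (1/5)[(1) + (exp(2*I*pi/5)) + (exp(4*I*pi/5)) + (exp(-4*I*pi/5)) + (exp(-2*I*pi/5))] = 0/5 = 0
  <chi_3*chi_0, chi_3> = (1/5)[1*(1)*conj(1) + 1*(exp(-4*I*pi/5))*conj(exp(-4*I*pi/5)) + 1*(exp(2*I*pi/5))*conj(exp(2*I*pi/5)) + 1*(exp(-2*I*pi/5))*conj(exp(-2*I*pi/5)) + 1*(exp(4*I*pi/5))*conj(exp(4*I*pi/5))]
      = (1/5)[(1) + (1) + (1) + (1) + (1)] = 5/5 = 1
  <chi_3*chi_0, chi_4> = (1/5)[1*(1)*conj(1) + 1*(exp(-4*I*pi/5))*conj(exp(-2*I*pi/5)) + 1*(exp(2*I*pi/5))*conj(exp(-4*I*pi/5)) + 1*(exp(-2*I*pi/5))*conj(exp(4*I*pi/5)) + 1*(exp(4*I*pi/5))*conj(exp(2*I*pi/5))]
      = (1/5)[(1) + (exp(-2*I*pi/5)) + (exp(-4*I*pi/5)) + (exp(4*I*pi/5)) + (exp(2*I*pi/5))] = 0/5 = 0
(Exp terms are combined using exp(i*s)*conj(exp(i*t)) = exp(i*(s-t)), and sums of them are collapsed using the identity that for every m > 1 the m distinct m-th roots of unity sum to 0, e.g. 1 + exp(2*I*pi/3) + exp(-2*I*pi/3) = 0.)
Hence the multiplicities are chi_3: 1. Dimension check: dim(chi_3)*dim(chi_0) = 1*1 = 1 and sum (mult * dim) = 1*1 = 1.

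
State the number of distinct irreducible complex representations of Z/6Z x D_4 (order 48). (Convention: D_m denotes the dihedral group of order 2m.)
30

Justification: The number of irreducible complex representations of a finite group equals its number of conjugacy classes. For a direct product, #classes(G x H) = #classes(G) * #classes(H). Z/6Z has 6 classes (abelian), D_4 has 5 classes, so 6 * 5 = 30, so Z/6Z x D_4 (order 48) has exactly 30 irreducible complex representations.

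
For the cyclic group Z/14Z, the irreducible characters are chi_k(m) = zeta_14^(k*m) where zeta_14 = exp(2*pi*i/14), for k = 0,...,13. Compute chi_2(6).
chi_2(6) = zeta_14^12 = exp(-2*I*pi/7)

Reasoning: chi_2(6) = zeta_14^(2*6) = zeta_14^12. Since zeta_14^14 = 1, this equals zeta_14^12 = exp(2*pi*i*12/14) = exp(-2*I*pi/7).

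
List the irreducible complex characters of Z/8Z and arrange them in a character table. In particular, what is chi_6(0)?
Character table of Z/8Z (irreps indexed chi_0,...,chi_7 with chi_k(m) = zeta_8^(k*m), zeta_8 = exp(2*pi*i/8)):
  irrep \ class  {0} (size 1)  {1} (size 1)    {2} (size 1)  {3} (size 1)    {4} (size 1)  {5} (size 1)    {6} (size 1)  {7} (size 1)  
  chi_0          1             1               1             1               1             1               1             1             
  chi_1          1             exp(I*pi/4)     I             exp(3*I*pi/4)   -1            exp(-3*I*pi/4)  -I            exp(-I*pi/4)  
  chi_2          1             I               -1            -I              1             I               -1            -I            
  chi_3          1             exp(3*I*pi/4)   -I            exp(I*pi/4)     -1            exp(-I*pi/4)    I             exp(-3*I*pi/4)
  chi_4          1             -1              1             -1              1             -1              1             -1            
  chi_5          1             exp(-3*I*pi/4)  I             exp(-I*pi/4)    -1            exp(I*pi/4)     -I            exp(3*I*pi/4) 
  chi_6          1             -I              -1            I               1             -I              -1            I             
  chi_7          1             exp(-I*pi/4)    -I            exp(-3*I*pi/4)  -1            exp(3*I*pi/4)   I             exp(I*pi/4)   

Spot check: chi_6(0) = zeta_8^(6*0) = zeta_8^0 = 1.

Justification: Z/8Z is abelian, so all 8 irreducible complex representations are 1-dimensional. They are given by chi_k(m) = zeta_8^(k*m) for k = 0,...,7. Row orthogonality: sum_m chi_k(m) conj(chi_l(m)) = 8 * [k = l].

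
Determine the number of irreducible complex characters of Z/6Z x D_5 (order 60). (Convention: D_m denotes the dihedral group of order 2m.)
24

The number of irreducible complex representations of a finite group equals its number of conjugacy classes. For a direct product, #classes(G x H) = #classes(G) * #classes(H). Z/6Z has 6 classes (abelian), D_5 has 4 classes, so 6 * 4 = 24, so Z/6Z x D_5 (order 60) has exactly 24 irreducible complex representations.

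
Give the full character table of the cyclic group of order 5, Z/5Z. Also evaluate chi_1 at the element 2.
Character table of Z/5Z (irreps indexed chi_0,...,chi_4 with chi_k(m) = zeta_5^(k*m), zeta_5 = exp(2*pi*i/5)):
  irrep \ class  {0} (size 1)  {1} (size 1)    {2} (size 1)    {3} (size 1)    {4} (size 1)  
  chi_0          1             1               1               1               1             
  chi_1          1             exp(2*I*pi/5)   exp(4*I*pi/5)   exp(-4*I*pi/5)  exp(-2*I*pi/5)
  chi_2          1             exp(4*I*pi/5)   exp(-2*I*pi/5)  exp(2*I*pi/5)   exp(-4*I*pi/5)
  chi_3          1             exp(-4*I*pi/5)  exp(2*I*pi/5)   exp(-2*I*pi/5)  exp(4*I*pi/5) 
  chi_4          1             exp(-2*I*pi/5)  exp(-4*I*pi/5)  exp(4*I*pi/5)   exp(2*I*pi/5) 

Spot check: chi_1(2) = zeta_5^(1*2) = zeta_5^2 = exp(4*I*pi/5).

Z/5Z is abelian, so all 5 irreducible complex representations are 1-dimensional. They are given by chi_k(m) = zeta_5^(k*m) for k = 0,...,4. Row orthogonality: sum_m chi_k(m) conj(chi_l(m)) = 5 * [k = l].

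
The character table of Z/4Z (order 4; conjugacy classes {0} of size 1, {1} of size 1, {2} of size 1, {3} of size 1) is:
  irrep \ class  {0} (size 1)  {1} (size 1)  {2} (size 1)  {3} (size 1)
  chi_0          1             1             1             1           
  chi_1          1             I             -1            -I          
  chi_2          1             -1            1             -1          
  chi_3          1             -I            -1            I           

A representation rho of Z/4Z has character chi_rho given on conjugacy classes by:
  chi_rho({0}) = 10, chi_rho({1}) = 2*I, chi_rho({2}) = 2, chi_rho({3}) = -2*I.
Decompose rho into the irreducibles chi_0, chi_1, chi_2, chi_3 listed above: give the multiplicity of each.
Multiplicities: chi_0: 3, chi_1: 3, chi_2: 3, chi_3: 1.

Derivation: Use <chi_rho, chi> = (1/|G|) sum_C |C| * chi_rho(C) * conj(chi(C)) with |G| = 4 for each irreducible chi in the table:
  <chi_rho, chi_0> = (1/4)[1*(10)*conj(1) + 1*(2*I)*conj(1) + 1*(2)*conj(1) + 1*(-2*I)*conj(1)]
      = (1/4)[(10) + (2*I) + (2) + (-2*I)] = 12/4 = 3
  <chi_rho, chi_1> = (1/4)[1*(10)*conj(1) + 1*(2*I)*conj(I) + 1*(2)*conj(-1) + 1*(-2*I)*conj(-I)]
      = (1/4)[(10) + (2) + (-2) + (2)] = 12/4 = 3
  <chi_rho, chi_2> = (1/4)[1*(10)*conj(1) + 1*(2*I)*conj(-1) + 1*(2)*conj(1) + 1*(-2*I)*conj(-1)]
      = (1/4)[(10) + (-2*I) + (2) + (2*I)] = 12/4 = 3
  <chi_rho, chi_3> = (1/4)[1*(10)*conj(1) + 1*(2*I)*conj(-I) + 1*(2)*conj(-1) + 1*(-2*I)*conj(I)]
      = (1/4)[(10) + (-2) + (-2) + (-2)] = 4/4 = 1
(Exp terms are combined using exp(i*s)*conj(exp(i*t)) = exp(i*(s-t)), and sums of them are collapsed using the identity that for every m > 1 the m distinct m-th roots of unity sum to 0, e.g. 1 + exp(2*I*pi/3) + exp(-2*I*pi/3) = 0.)
Dimension check: dim(rho) = sum (mult * dim) = 3*1 + 3*1 + 3*1 + 1*1 = 10 = chi_rho(e) = 10.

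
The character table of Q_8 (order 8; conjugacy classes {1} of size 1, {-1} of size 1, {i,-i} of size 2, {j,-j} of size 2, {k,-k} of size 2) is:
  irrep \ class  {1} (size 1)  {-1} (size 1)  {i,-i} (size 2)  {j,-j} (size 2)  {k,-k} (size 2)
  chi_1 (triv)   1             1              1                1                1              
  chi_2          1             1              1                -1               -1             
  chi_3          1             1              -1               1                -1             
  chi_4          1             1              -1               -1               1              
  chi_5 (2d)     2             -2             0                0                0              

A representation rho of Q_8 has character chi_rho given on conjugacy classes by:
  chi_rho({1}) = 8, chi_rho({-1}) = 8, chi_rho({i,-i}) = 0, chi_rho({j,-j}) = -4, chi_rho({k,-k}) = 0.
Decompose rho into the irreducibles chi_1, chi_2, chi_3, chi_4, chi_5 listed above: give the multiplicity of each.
Multiplicities: chi_1: 1, chi_2: 3, chi_3: 1, chi_4: 3, chi_5: 0.

Reasoning: Use <chi_rho, chi> = (1/|G|) sum_C |C| * chi_rho(C) * conj(chi(C)) with |G| = 8 for each irreducible chi in the table:
  <chi_rho, chi_1> = (1/8)[1*(8)*conj(1) + 1*(8)*conj(1) + 2*(0)*conj(1) + 2*(-4)*conj(1) + 2*(0)*conj(1)]
      = (1/8)[(8) + (8) + (0) + (-8) + (0)] = 8/8 = 1
  <chi_rho, chi_2> = (1/8)[1*(8)*conj(1) + 1*(8)*conj(1) + 2*(0)*conj(1) + 2*(-4)*conj(-1) + 2*(0)*conj(-1)]
      = (1/8)[(8) + (8) + (0) + (8) + (0)] = 24/8 = 3
  <chi_rho, chi_3> = (1/8)[1*(8)*conj(1) + 1*(8)*conj(1) + 2*(0)*conj(-1) + 2*(-4)*conj(1) + 2*(0)*conj(-1)]
      = (1/8)[(8) + (8) + (0) + (-8) + (0)] = 8/8 = 1
  <chi_rho, chi_4> = (1/8)[1*(8)*conj(1) + 1*(8)*conj(1) + 2*(0)*conj(-1) + 2*(-4)*conj(-1) + 2*(0)*conj(1)]
      = (1/8)[(8) + (8) + (0) + (8) + (0)] = 24/8 = 3
  <chi_rho, chi_5> = (1/8)[1*(8)*conj(2) + 1*(8)*conj(-2) + 2*(0)*conj(0) + 2*(-4)*conj(0) + 2*(0)*conj(0)]
      = (1/8)[(16) + (-16) + (0) + (0) + (0)] = 0/8 = 0
Dimension check: dim(rho) = sum (mult * dim) = 1*1 + 3*1 + 1*1 + 3*1 + 0*2 = 8 = chi_rho(e) = 8.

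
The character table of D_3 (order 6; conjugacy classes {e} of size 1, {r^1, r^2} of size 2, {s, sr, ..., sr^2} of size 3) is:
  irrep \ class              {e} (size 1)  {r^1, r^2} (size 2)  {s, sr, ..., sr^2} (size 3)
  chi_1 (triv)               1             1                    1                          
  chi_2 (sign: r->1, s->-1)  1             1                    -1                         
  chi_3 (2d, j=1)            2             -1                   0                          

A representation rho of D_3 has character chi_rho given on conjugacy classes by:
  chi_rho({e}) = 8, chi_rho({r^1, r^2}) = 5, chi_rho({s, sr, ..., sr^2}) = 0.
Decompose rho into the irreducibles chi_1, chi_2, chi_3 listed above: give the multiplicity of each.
Multiplicities: chi_1: 3, chi_2: 3, chi_3: 1.

Derivation: Use <chi_rho, chi> = (1/|G|) sum_C |C| * chi_rho(C) * conj(chi(C)) with |G| = 6 for each irreducible chi in the table:
  <chi_rho, chi_1> = (1/6)[1*(8)*conj(1) + 2*(5)*conj(1) + 3*(0)*conj(1)]
      = (1/6)[(8) + (10) + (0)] = 18/6 = 3
  <chi_rho, chi_2> = (1/6)[1*(8)*conj(1) + 2*(5)*conj(1) + 3*(0)*conj(-1)]
      = (1/6)[(8) + (10) + (0)] = 18/6 = 3
  <chi_rho, chi_3> = (1/6)[1*(8)*conj(2) + 2*(5)*conj(-1) + 3*(0)*conj(0)]
      = (1/6)[(16) + (-10) + (0)] = 6/6 = 1
Dimension check: dim(rho) = sum (mult * dim) = 3*1 + 3*1 + 1*2 = 8 = chi_rho(e) = 8.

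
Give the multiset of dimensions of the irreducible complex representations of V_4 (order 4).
Dimensions: 1, 1, 1, 1

Derivation: There are 4 irreducibles (= number of conjugacy classes). Their dimensions d_i satisfy sum d_i^2 = |G| = 4: 1 + 1 + 1 + 1 = 4.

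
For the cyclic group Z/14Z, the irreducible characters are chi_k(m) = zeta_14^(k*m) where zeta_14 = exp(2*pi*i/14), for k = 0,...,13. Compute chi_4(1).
chi_4(1) = zeta_14^4 = exp(4*I*pi/7)

Argument: chi_4(1) = zeta_14^(4*1) = zeta_14^4. Since zeta_14^14 = 1, this equals zeta_14^4 = exp(2*pi*i*4/14) = exp(4*I*pi/7).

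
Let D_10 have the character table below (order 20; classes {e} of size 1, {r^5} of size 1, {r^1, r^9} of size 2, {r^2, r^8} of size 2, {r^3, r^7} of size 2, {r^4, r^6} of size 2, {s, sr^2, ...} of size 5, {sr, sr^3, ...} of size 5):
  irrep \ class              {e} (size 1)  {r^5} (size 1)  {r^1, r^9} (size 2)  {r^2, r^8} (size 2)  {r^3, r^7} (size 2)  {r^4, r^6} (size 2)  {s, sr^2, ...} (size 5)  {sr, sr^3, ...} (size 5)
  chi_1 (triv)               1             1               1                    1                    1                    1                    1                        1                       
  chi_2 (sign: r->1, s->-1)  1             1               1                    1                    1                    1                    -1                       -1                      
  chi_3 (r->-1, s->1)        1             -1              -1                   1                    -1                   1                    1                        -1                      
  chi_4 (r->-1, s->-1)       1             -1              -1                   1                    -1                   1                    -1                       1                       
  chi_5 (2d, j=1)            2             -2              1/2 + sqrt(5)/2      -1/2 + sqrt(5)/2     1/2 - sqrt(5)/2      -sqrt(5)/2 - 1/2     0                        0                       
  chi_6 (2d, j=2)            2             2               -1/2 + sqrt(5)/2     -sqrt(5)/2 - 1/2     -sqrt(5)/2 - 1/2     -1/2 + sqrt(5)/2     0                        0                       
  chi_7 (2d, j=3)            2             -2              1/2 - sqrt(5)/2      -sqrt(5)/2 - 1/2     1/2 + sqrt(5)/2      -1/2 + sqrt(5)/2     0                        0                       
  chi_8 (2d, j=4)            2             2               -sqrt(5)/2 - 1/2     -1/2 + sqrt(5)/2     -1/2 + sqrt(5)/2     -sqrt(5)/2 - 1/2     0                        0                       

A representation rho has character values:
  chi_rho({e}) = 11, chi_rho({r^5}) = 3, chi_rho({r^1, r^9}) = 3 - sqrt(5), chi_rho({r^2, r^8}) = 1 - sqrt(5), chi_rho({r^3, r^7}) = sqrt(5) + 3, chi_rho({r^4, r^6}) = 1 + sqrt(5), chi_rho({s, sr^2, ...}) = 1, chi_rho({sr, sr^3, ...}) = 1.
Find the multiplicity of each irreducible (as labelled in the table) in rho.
Multiplicities: chi_1: 2, chi_2: 1, chi_3: 0, chi_4: 0, chi_5: 0, chi_6: 1, chi_7: 2, chi_8: 1.

Justification: Use <chi_rho, chi> = (1/|G|) sum_C |C| * chi_rho(C) * conj(chi(C)) with |G| = 20 for each irreducible chi in the table:
  <chi_rho, chi_1> = (1/20)[1*(11)*conj(1) + 1*(3)*conj(1) + 2*(3 - sqrt(5))*conj(1) + 2*(1 - sqrt(5))*conj(1) + 2*(sqrt(5) + 3)*conj(1) + 2*(1 + sqrt(5))*conj(1) + 5*(1)*conj(1) + 5*(1)*conj(1)]
      = (1/20)[(11) + (3) + (6 - 2*sqrt(5)) + (2 - 2*sqrt(5)) + (2*sqrt(5) + 6) + (2 + 2*sqrt(5)) + (5) + (5)] = 40/20 = 2
  <chi_rho, chi_2> = (1/20)[1*(11)*conj(1) + 1*(3)*conj(1) + 2*(3 - sqrt(5))*conj(1) + 2*(1 - sqrt(5))*conj(1) + 2*(sqrt(5) + 3)*conj(1) + 2*(1 + sqrt(5))*conj(1) + 5*(1)*conj(-1) + 5*(1)*conj(-1)]
      = (1/20)[(11) + (3) + (6 - 2*sqrt(5)) + (2 - 2*sqrt(5)) + (2*sqrt(5) + 6) + (2 + 2*sqrt(5)) + (-5) + (-5)] = 20/20 = 1
  <chi_rho, chi_3> = (1/20)[1*(11)*conj(1) + 1*(3)*conj(-1) + 2*(3 - sqrt(5))*conj(-1) + 2*(1 - sqrt(5))*conj(1) + 2*(sqrt(5) + 3)*conj(-1) + 2*(1 + sqrt(5))*conj(1) + 5*(1)*conj(1) + 5*(1)*conj(-1)]
      = (1/20)[(11) + (-3) + (-6 + 2*sqrt(5)) + (2 - 2*sqrt(5)) + (-6 - 2*sqrt(5)) + (2 + 2*sqrt(5)) + (5) + (-5)] = 0/20 = 0
  <chi_rho, chi_4> = (1/20)[1*(11)*conj(1) + 1*(3)*conj(-1) + 2*(3 - sqrt(5))*conj(-1) + 2*(1 - sqrt(5))*conj(1) + 2*(sqrt(5) + 3)*conj(-1) + 2*(1 + sqrt(5))*conj(1) + 5*(1)*conj(-1) + 5*(1)*conj(1)]
      = (1/20)[(11) + (-3) + (-6 + 2*sqrt(5)) + (2 - 2*sqrt(5)) + (-6 - 2*sqrt(5)) + (2 + 2*sqrt(5)) + (-5) + (5)] = 0/20 = 0
  <chi_rho, chi_5> = (1/20)[1*(11)*conj(2) + 1*(3)*conj(-2) + 2*(3 - sqrt(5))*conj(1/2 + sqrt(5)/2) + 2*(1 - sqrt(5))*conj(-1/2 + sqrt(5)/2) + 2*(sqrt(5) + 3)*conj(1/2 - sqrt(5)/2) + 2*(1 + sqrt(5))*conj(-sqrt(5)/2 - 1/2) + 5*(1)*conj(0) + 5*(1)*conj(0)]
      = (1/20)[(22) + (-6) + (-2 + 2*sqrt(5)) + (-6 + 2*sqrt(5)) + (-2*sqrt(5) - 2) + (-6 - 2*sqrt(5)) + (0) + (0)] = 0/20 = 0
  <chi_rho, chi_6> = (1/20)[1*(11)*conj(2) + 1*(3)*conj(2) + 2*(3 - sqrt(5))*conj(-1/2 + sqrt(5)/2) + 2*(1 - sqrt(5))*conj(-sqrt(5)/2 - 1/2) + 2*(sqrt(5) + 3)*conj(-sqrt(5)/2 - 1/2) + 2*(1 + sqrt(5))*conj(-1/2 + sqrt(5)/2) + 5*(1)*conj(0) + 5*(1)*conj(0)]
      = (1/20)[(22) + (6) + (-8 + 4*sqrt(5)) + (4) + (-4*sqrt(5) - 8) + (4) + (0) + (0)] = 20/20 = 1
  <chi_rho, chi_7> = (1/20)[1*(11)*conj(2) + 1*(3)*conj(-2) + 2*(3 - sqrt(5))*conj(1/2 - sqrt(5)/2) + 2*(1 - sqrt(5))*conj(-sqrt(5)/2 - 1/2) + 2*(sqrt(5) + 3)*conj(1/2 + sqrt(5)/2) + 2*(1 + sqrt(5))*conj(-1/2 + sqrt(5)/2) + 5*(1)*conj(0) + 5*(1)*conj(0)]
      = (1/20)[(22) + (-6) + (8 - 4*sqrt(5)) + (4) + (8 + 4*sqrt(5)) + (4) + (0) + (0)] = 40/20 = 2
  <chi_rho, chi_8> = (1/20)[1*(11)*conj(2) + 1*(3)*conj(2) + 2*(3 - sqrt(5))*conj(-sqrt(5)/2 - 1/2) + 2*(1 - sqrt(5))*conj(-1/2 + sqrt(5)/2) + 2*(sqrt(5) + 3)*conj(-1/2 + sqrt(5)/2) + 2*(1 + sqrt(5))*conj(-sqrt(5)/2 - 1/2) + 5*(1)*conj(0) + 5*(1)*conj(0)]
      = (1/20)[(22) + (6) + (2 - 2*sqrt(5)) + (-6 + 2*sqrt(5)) + (2 + 2*sqrt(5)) + (-6 - 2*sqrt(5)) + (0) + (0)] = 20/20 = 1
Dimension check: dim(rho) = sum (mult * dim) = 2*1 + 1*1 + 0*1 + 0*1 + 0*2 + 1*2 + 2*2 + 1*2 = 11 = chi_rho(e) = 11.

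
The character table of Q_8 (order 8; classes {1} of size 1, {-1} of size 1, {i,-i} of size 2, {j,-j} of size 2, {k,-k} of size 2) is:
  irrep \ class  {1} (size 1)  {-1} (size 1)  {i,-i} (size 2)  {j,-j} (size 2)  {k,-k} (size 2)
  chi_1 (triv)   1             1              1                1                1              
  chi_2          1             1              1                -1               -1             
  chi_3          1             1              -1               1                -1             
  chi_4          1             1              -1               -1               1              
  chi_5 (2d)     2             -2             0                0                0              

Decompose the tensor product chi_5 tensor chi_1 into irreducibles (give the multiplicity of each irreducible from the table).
chi_5 tensor chi_1 = chi_5 (all other irreducibles have multiplicity 0).

Derivation: The character of a tensor product is the pointwise product (chi_5 * chi_1)(C) = chi_5(C) * chi_1(C):
  {1}: (2)*(1), {-1}: (-2)*(1), {i,-i}: (0)*(1), {j,-j}: (0)*(1), {k,-k}: (0)*(1)
so (chi_5 * chi_1) takes values
  {1} -> 2, {-1} -> -2, {i,-i} -> 0, {j,-j} -> 0, {k,-k} -> 0.
Now take the inner product of this character with each irreducible chi from the table, <chi_5*chi_1, chi> = (1/8) sum_C |C| (chi_5*chi_1)(C) conj(chi(C)):
  <chi_5*chi_1, chi_1> = (1/8)[1*(2)*conj(1) + 1*(-2)*conj(1) + 2*(0)*conj(1) + 2*(0)*conj(1) + 2*(0)*conj(1)]
      = (1/8)[(2) + (-2) + (0) + (0) + (0)] = 0/8 = 0
  <chi_5*chi_1, chi_2> = (1/8)[1*(2)*conj(1) + 1*(-2)*conj(1) + 2*(0)*conj(1) + 2*(0)*conj(-1) + 2*(0)*conj(-1)]
      = (1/8)[(2) + (-2) + (0) + (0) + (0)] = 0/8 = 0
  <chi_5*chi_1, chi_3> = (1/8)[1*(2)*conj(1) + 1*(-2)*conj(1) + 2*(0)*conj(-1) + 2*(0)*conj(1) + 2*(0)*conj(-1)]
      = (1/8)[(2) + (-2) + (0) + (0) + (0)] = 0/8 = 0
  <chi_5*chi_1, chi_4> = (1/8)[1*(2)*conj(1) + 1*(-2)*conj(1) + 2*(0)*conj(-1) + 2*(0)*conj(-1) + 2*(0)*conj(1)]
      = (1/8)[(2) + (-2) + (0) + (0) + (0)] = 0/8 = 0
  <chi_5*chi_1, chi_5> = (1/8)[1*(2)*conj(2) + 1*(-2)*conj(-2) + 2*(0)*conj(0) + 2*(0)*conj(0) + 2*(0)*conj(0)]
      = (1/8)[(4) + (4) + (0) + (0) + (0)] = 8/8 = 1
Hence the multiplicities are chi_5: 1. Dimension check: dim(chi_5)*dim(chi_1) = 2*1 = 2 and sum (mult * dim) = 1*2 = 2.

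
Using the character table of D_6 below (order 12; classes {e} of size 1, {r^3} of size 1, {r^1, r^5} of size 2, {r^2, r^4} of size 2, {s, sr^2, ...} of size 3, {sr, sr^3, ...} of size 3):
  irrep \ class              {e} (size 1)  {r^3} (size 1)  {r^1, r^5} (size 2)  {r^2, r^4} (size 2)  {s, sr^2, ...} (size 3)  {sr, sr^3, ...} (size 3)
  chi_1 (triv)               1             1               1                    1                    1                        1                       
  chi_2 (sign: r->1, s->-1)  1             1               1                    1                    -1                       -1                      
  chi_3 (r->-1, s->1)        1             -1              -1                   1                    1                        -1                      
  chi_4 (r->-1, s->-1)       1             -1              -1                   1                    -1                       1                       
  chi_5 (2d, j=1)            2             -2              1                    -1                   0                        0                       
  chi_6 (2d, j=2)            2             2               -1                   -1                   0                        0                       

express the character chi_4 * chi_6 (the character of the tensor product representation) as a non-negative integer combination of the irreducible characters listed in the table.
chi_4 tensor chi_6 = chi_5 (all other irreducibles have multiplicity 0).

The character of a tensor product is the pointwise product (chi_4 * chi_6)(C) = chi_4(C) * chi_6(C):
  {e}: (1)*(2), {r^3}: (-1)*(2), {r^1, r^5}: (-1)*(-1), {r^2, r^4}: (1)*(-1), {s, sr^2, ...}: (-1)*(0), {sr, sr^3, ...}: (1)*(0)
so (chi_4 * chi_6) takes values
  {e} -> 2, {r^3} -> -2, {r^1, r^5} -> 1, {r^2, r^4} -> -1, {s, sr^2, ...} -> 0, {sr, sr^3, ...} -> 0.
Now take the inner product of this character with each irreducible chi from the table, <chi_4*chi_6, chi> = (1/12) sum_C |C| (chi_4*chi_6)(C) conj(chi(C)):
  <chi_4*chi_6, chi_1> = (1/12)[1*(2)*conj(1) + 1*(-2)*conj(1) + 2*(1)*conj(1) + 2*(-1)*conj(1) + 3*(0)*conj(1) + 3*(0)*conj(1)]
      = (1/12)[(2) + (-2) + (2) + (-2) + (0) + (0)] = 0/12 = 0
  <chi_4*chi_6, chi_2> = (1/12)[1*(2)*conj(1) + 1*(-2)*conj(1) + 2*(1)*conj(1) + 2*(-1)*conj(1) + 3*(0)*conj(-1) + 3*(0)*conj(-1)]
      = (1/12)[(2) + (-2) + (2) + (-2) + (0) + (0)] = 0/12 = 0
  <chi_4*chi_6, chi_3> = (1/12)[1*(2)*conj(1) + 1*(-2)*conj(-1) + 2*(1)*conj(-1) + 2*(-1)*conj(1) + 3*(0)*conj(1) + 3*(0)*conj(-1)]
      = (1/12)[(2) + (2) + (-2) + (-2) + (0) + (0)] = 0/12 = 0
  <chi_4*chi_6, chi_4> = (1/12)[1*(2)*conj(1) + 1*(-2)*conj(-1) + 2*(1)*conj(-1) + 2*(-1)*conj(1) + 3*(0)*conj(-1) + 3*(0)*conj(1)]
      = (1/12)[(2) + (2) + (-2) + (-2) + (0) + (0)] = 0/12 = 0
  <chi_4*chi_6, chi_5> = (1/12)[1*(2)*conj(2) + 1*(-2)*conj(-2) + 2*(1)*conj(1) + 2*(-1)*conj(-1) + 3*(0)*conj(0) + 3*(0)*conj(0)]
      = (1/12)[(4) + (4) + (2) + (2) + (0) + (0)] = 12/12 = 1
  <chi_4*chi_6, chi_6> = (1/12)[1*(2)*conj(2) + 1*(-2)*conj(2) + 2*(1)*conj(-1) + 2*(-1)*conj(-1) + 3*(0)*conj(0) + 3*(0)*conj(0)]
      = (1/12)[(4) + (-4) + (-2) + (2) + (0) + (0)] = 0/12 = 0
Hence the multiplicities are chi_5: 1. Dimension check: dim(chi_4)*dim(chi_6) = 1*2 = 2 and sum (mult * dim) = 1*2 = 2.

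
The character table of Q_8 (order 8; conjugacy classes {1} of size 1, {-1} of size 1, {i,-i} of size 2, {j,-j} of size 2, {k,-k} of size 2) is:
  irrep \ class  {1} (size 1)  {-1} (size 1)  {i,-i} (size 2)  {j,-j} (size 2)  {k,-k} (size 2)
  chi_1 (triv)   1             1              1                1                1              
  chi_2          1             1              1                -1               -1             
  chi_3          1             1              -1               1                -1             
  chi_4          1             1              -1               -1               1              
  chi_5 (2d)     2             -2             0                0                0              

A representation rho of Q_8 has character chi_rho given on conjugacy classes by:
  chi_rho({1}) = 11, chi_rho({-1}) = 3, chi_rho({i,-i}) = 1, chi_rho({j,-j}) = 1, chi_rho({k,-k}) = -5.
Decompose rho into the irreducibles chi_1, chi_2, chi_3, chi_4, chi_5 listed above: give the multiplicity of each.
Multiplicities: chi_1: 1, chi_2: 3, chi_3: 3, chi_4: 0, chi_5: 2.

Working: Use <chi_rho, chi> = (1/|G|) sum_C |C| * chi_rho(C) * conj(chi(C)) with |G| = 8 for each irreducible chi in the table:
  <chi_rho, chi_1> = (1/8)[1*(11)*conj(1) + 1*(3)*conj(1) + 2*(1)*conj(1) + 2*(1)*conj(1) + 2*(-5)*conj(1)]
      = (1/8)[(11) + (3) + (2) + (2) + (-10)] = 8/8 = 1
  <chi_rho, chi_2> = (1/8)[1*(11)*conj(1) + 1*(3)*conj(1) + 2*(1)*conj(1) + 2*(1)*conj(-1) + 2*(-5)*conj(-1)]
      = (1/8)[(11) + (3) + (2) + (-2) + (10)] = 24/8 = 3
  <chi_rho, chi_3> = (1/8)[1*(11)*conj(1) + 1*(3)*conj(1) + 2*(1)*conj(-1) + 2*(1)*conj(1) + 2*(-5)*conj(-1)]
      = (1/8)[(11) + (3) + (-2) + (2) + (10)] = 24/8 = 3
  <chi_rho, chi_4> = (1/8)[1*(11)*conj(1) + 1*(3)*conj(1) + 2*(1)*conj(-1) + 2*(1)*conj(-1) + 2*(-5)*conj(1)]
      = (1/8)[(11) + (3) + (-2) + (-2) + (-10)] = 0/8 = 0
  <chi_rho, chi_5> = (1/8)[1*(11)*conj(2) + 1*(3)*conj(-2) + 2*(1)*conj(0) + 2*(1)*conj(0) + 2*(-5)*conj(0)]
      = (1/8)[(22) + (-6) + (0) + (0) + (0)] = 16/8 = 2
Dimension check: dim(rho) = sum (mult * dim) = 1*1 + 3*1 + 3*1 + 0*1 + 2*2 = 11 = chi_rho(e) = 11.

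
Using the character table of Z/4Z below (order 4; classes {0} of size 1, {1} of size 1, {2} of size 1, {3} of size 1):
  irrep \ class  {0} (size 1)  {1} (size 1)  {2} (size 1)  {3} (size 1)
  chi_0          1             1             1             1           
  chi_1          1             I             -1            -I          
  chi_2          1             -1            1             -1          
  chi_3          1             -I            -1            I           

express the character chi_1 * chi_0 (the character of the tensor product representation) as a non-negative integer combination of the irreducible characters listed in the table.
chi_1 tensor chi_0 = chi_1 (all other irreducibles have multiplicity 0).

Proof sketch: The character of a tensor product is the pointwise product (chi_1 * chi_0)(C) = chi_1(C) * chi_0(C):
  {0}: (1)*(1), {1}: (I)*(1), {2}: (-1)*(1), {3}: (-I)*(1)
so (chi_1 * chi_0) takes values
  {0} -> 1, {1} -> I, {2} -> -1, {3} -> -I.
Now take the inner product of this character with each irreducible chi from the table, <chi_1*chi_0, chi> = (1/4) sum_C |C| (chi_1*chi_0)(C) conj(chi(C)):
  <chi_1*chi_0, chi_0> = (1/4)[1*(1)*conj(1) + 1*(I)*conj(1) + 1*(-1)*conj(1) + 1*(-I)*conj(1)]
      = (1/4)[(1) + (I) + (-1) + (-I)] = 0/4 = 0
  <chi_1*chi_0, chi_1> = (1/4)[1*(1)*conj(1) + 1*(I)*conj(I) + 1*(-1)*conj(-1) + 1*(-I)*conj(-I)]
      = (1/4)[(1) + (1) + (1) + (1)] = 4/4 = 1
  <chi_1*chi_0, chi_2> = (1/4)[1*(1)*conj(1) + 1*(I)*conj(-1) + 1*(-1)*conj(1) + 1*(-I)*conj(-1)]
      = (1/4)[(1) + (-I) + (-1) + (I)] = 0/4 = 0
  <chi_1*chi_0, chi_3> = (1/4)[1*(1)*conj(1) + 1*(I)*conj(-I) + 1*(-1)*conj(-1) + 1*(-I)*conj(I)]
      = (1/4)[(1) + (-1) + (1) + (-1)] = 0/4 = 0
(Exp terms are combined using exp(i*s)*conj(exp(i*t)) = exp(i*(s-t)), and sums of them are collapsed using the identity that for every m > 1 the m distinct m-th roots of unity sum to 0, e.g. 1 + exp(2*I*pi/3) + exp(-2*I*pi/3) = 0.)
Hence the multiplicities are chi_1: 1. Dimension check: dim(chi_1)*dim(chi_0) = 1*1 = 1 and sum (mult * dim) = 1*1 = 1.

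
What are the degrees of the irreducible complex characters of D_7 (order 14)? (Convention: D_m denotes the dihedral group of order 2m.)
Dimensions: 1, 1, 2, 2, 2

There are 5 irreducibles (= number of conjugacy classes). Their dimensions d_i satisfy sum d_i^2 = |G| = 14: 1 + 1 + 4 + 4 + 4 = 14.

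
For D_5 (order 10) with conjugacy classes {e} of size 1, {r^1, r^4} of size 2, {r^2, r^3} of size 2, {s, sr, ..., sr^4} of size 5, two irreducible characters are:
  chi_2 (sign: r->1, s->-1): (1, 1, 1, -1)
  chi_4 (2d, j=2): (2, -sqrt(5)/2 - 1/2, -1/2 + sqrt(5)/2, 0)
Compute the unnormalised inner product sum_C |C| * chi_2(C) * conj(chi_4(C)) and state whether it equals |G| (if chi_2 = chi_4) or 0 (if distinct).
Sum = 0; so <chi_2, chi_4> = 0 (distinct irreducibles are orthogonal).

Proof sketch: Compute term by term over conjugacy classes (|C| * chi_2(C) * conj(chi_4(C))):
  1*(1)*conj(2) + 2*(1)*conj(-sqrt(5)/2 - 1/2) + 2*(1)*conj(-1/2 + sqrt(5)/2) + 5*(-1)*conj(0)
  = (2) + (-sqrt(5) - 1) + (-1 + sqrt(5)) + (0)
  = 0.
Dividing by |G| = 10 gives 0/10 = 0, matching the row-orthogonality relation <chi_2, chi_4> = [chi_2 = chi_4].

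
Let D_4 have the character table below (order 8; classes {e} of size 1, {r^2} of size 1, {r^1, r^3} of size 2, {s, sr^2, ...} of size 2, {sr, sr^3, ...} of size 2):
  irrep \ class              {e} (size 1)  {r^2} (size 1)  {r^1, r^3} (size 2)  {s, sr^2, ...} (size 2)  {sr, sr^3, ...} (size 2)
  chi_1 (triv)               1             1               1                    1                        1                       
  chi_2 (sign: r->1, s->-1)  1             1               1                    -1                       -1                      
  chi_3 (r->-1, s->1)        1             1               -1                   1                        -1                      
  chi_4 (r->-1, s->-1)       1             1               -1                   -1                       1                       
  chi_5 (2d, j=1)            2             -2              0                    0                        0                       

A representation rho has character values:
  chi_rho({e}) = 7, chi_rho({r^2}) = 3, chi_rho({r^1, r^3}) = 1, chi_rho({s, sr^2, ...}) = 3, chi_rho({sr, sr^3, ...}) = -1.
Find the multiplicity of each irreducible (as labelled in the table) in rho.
Multiplicities: chi_1: 2, chi_2: 1, chi_3: 2, chi_4: 0, chi_5: 1.

Solution. Use <chi_rho, chi> = (1/|G|) sum_C |C| * chi_rho(C) * conj(chi(C)) with |G| = 8 for each irreducible chi in the table:
  <chi_rho, chi_1> = (1/8)[1*(7)*conj(1) + 1*(3)*conj(1) + 2*(1)*conj(1) + 2*(3)*conj(1) + 2*(-1)*conj(1)]
      = (1/8)[(7) + (3) + (2) + (6) + (-2)] = 16/8 = 2
  <chi_rho, chi_2> = (1/8)[1*(7)*conj(1) + 1*(3)*conj(1) + 2*(1)*conj(1) + 2*(3)*conj(-1) + 2*(-1)*conj(-1)]
      = (1/8)[(7) + (3) + (2) + (-6) + (2)] = 8/8 = 1
  <chi_rho, chi_3> = (1/8)[1*(7)*conj(1) + 1*(3)*conj(1) + 2*(1)*conj(-1) + 2*(3)*conj(1) + 2*(-1)*conj(-1)]
      = (1/8)[(7) + (3) + (-2) + (6) + (2)] = 16/8 = 2
  <chi_rho, chi_4> = (1/8)[1*(7)*conj(1) + 1*(3)*conj(1) + 2*(1)*conj(-1) + 2*(3)*conj(-1) + 2*(-1)*conj(1)]
      = (1/8)[(7) + (3) + (-2) + (-6) + (-2)] = 0/8 = 0
  <chi_rho, chi_5> = (1/8)[1*(7)*conj(2) + 1*(3)*conj(-2) + 2*(1)*conj(0) + 2*(3)*conj(0) + 2*(-1)*conj(0)]
      = (1/8)[(14) + (-6) + (0) + (0) + (0)] = 8/8 = 1
Dimension check: dim(rho) = sum (mult * dim) = 2*1 + 1*1 + 2*1 + 0*1 + 1*2 = 7 = chi_rho(e) = 7.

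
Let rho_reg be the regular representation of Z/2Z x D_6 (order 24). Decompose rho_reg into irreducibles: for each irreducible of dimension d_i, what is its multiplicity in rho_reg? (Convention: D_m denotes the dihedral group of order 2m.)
Each irreducible V_i of dimension d_i appears with multiplicity d_i, i.e. rho_reg = (direct sum over all irreducibles V_i) d_i V_i. The irreducible dimensions for Z/2Z x D_6 are 1, 1, 1, 1, 1, 1, 1, 1, 2, 2, 2, 2: 8 irreducibles of dimension 1, each with multiplicity 1; 4 irreducibles of dimension 2, each with multiplicity 2. Total dimension 8*1*1 + 4*2*2 = 24 = |G|.

Explanation: General theorem: in the regular representation of a finite group G, each irreducible appears with multiplicity equal to its dimension. Check: dim(rho_reg) = sum d_i^2 = 1 + 1 + 1 + 1 + 1 + 1 + 1 + 1 + 4 + 4 + 4 + 4 = 24 = |G|.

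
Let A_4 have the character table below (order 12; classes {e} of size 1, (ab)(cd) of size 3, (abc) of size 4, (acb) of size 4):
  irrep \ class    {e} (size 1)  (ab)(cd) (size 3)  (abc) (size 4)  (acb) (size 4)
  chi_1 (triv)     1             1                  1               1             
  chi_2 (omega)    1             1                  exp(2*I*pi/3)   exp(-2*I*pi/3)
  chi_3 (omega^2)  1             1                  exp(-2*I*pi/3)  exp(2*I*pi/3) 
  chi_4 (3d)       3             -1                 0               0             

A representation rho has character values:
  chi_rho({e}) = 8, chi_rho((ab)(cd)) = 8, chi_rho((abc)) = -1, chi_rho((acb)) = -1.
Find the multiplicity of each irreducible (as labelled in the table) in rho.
Multiplicities: chi_1: 2, chi_2: 3, chi_3: 3, chi_4: 0.

Working: Use <chi_rho, chi> = (1/|G|) sum_C |C| * chi_rho(C) * conj(chi(C)) with |G| = 12 for each irreducible chi in the table:
  <chi_rho, chi_1> = (1/12)[1*(8)*conj(1) + 3*(8)*conj(1) + 4*(-1)*conj(1) + 4*(-1)*conj(1)]
      = (1/12)[(8) + (24) + (-4) + (-4)] = 24/12 = 2
  <chi_rho, chi_2> = (1/12)[1*(8)*conj(1) + 3*(8)*conj(1) + 4*(-1)*conj(exp(2*I*pi/3)) + 4*(-1)*conj(exp(-2*I*pi/3))]
      = (1/12)[(8) + (24) + (12 + 8*exp(-2*I*pi/3) + 12*exp(2*I*pi/3)) + (12 + 12*exp(-2*I*pi/3) + 8*exp(2*I*pi/3))] = 36/12 = 3
  <chi_rho, chi_3> = (1/12)[1*(8)*conj(1) + 3*(8)*conj(1) + 4*(-1)*conj(exp(-2*I*pi/3)) + 4*(-1)*conj(exp(2*I*pi/3))]
      = (1/12)[(8) + (24) + (12 + 12*exp(-2*I*pi/3) + 8*exp(2*I*pi/3)) + (12 + 8*exp(-2*I*pi/3) + 12*exp(2*I*pi/3))] = 36/12 = 3
  <chi_rho, chi_4> = (1/12)[1*(8)*conj(3) + 3*(8)*conj(-1) + 4*(-1)*conj(0) + 4*(-1)*conj(0)]
      = (1/12)[(24) + (-24) + (0) + (0)] = 0/12 = 0
(Exp terms are combined using exp(i*s)*conj(exp(i*t)) = exp(i*(s-t)), and sums of them are collapsed using the identity that for every m > 1 the m distinct m-th roots of unity sum to 0, e.g. 1 + exp(2*I*pi/3) + exp(-2*I*pi/3) = 0.)
Dimension check: dim(rho) = sum (mult * dim) = 2*1 + 3*1 + 3*1 + 0*3 = 8 = chi_rho(e) = 8.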